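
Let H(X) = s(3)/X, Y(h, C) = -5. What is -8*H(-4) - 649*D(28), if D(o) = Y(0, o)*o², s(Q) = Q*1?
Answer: 2544086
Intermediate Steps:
s(Q) = Q
H(X) = 3/X
D(o) = -5*o²
-8*H(-4) - 649*D(28) = -24/(-4) - (-3245)*28² = -24*(-1)/4 - (-3245)*784 = -8*(-¾) - 649*(-3920) = 6 + 2544080 = 2544086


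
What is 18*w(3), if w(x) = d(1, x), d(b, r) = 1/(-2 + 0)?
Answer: -9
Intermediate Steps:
d(b, r) = -½ (d(b, r) = 1/(-2) = -½)
w(x) = -½
18*w(3) = 18*(-½) = -9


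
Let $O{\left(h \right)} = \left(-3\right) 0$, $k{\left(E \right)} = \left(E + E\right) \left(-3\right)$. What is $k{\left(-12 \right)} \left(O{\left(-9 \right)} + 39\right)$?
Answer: $2808$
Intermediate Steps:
$k{\left(E \right)} = - 6 E$ ($k{\left(E \right)} = 2 E \left(-3\right) = - 6 E$)
$O{\left(h \right)} = 0$
$k{\left(-12 \right)} \left(O{\left(-9 \right)} + 39\right) = \left(-6\right) \left(-12\right) \left(0 + 39\right) = 72 \cdot 39 = 2808$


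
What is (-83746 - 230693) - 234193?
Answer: -548632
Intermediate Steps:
(-83746 - 230693) - 234193 = -314439 - 234193 = -548632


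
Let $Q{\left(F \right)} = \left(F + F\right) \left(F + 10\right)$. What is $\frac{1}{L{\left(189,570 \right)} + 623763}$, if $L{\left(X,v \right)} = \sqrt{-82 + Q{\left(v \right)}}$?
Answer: $\frac{623763}{389079619051} - \frac{\sqrt{661118}}{389079619051} \approx 1.6011 \cdot 10^{-6}$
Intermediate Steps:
$Q{\left(F \right)} = 2 F \left(10 + F\right)$
$L{\left(X,v \right)} = \sqrt{-82 + 2 v \left(10 + v\right)}$
$\frac{1}{L{\left(189,570 \right)} + 623763} = \frac{1}{\sqrt{2} \sqrt{-41 + 570 \left(10 + 570\right)} + 623763} = \frac{1}{\sqrt{2} \sqrt{-41 + 570 \cdot 580} + 623763} = \frac{1}{\sqrt{2} \sqrt{-41 + 330600} + 623763} = \frac{1}{\sqrt{2} \sqrt{330559} + 623763} = \frac{1}{\sqrt{661118} + 623763} = \frac{1}{623763 + \sqrt{661118}}$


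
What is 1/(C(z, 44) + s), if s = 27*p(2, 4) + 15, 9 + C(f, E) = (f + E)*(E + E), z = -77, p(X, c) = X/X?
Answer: -1/2871 ≈ -0.00034831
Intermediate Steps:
p(X, c) = 1
C(f, E) = -9 + 2*E*(E + f) (C(f, E) = -9 + (f + E)*(E + E) = -9 + (E + f)*(2*E) = -9 + 2*E*(E + f))
s = 42 (s = 27*1 + 15 = 27 + 15 = 42)
1/(C(z, 44) + s) = 1/((-9 + 2*44² + 2*44*(-77)) + 42) = 1/((-9 + 2*1936 - 6776) + 42) = 1/((-9 + 3872 - 6776) + 42) = 1/(-2913 + 42) = 1/(-2871) = -1/2871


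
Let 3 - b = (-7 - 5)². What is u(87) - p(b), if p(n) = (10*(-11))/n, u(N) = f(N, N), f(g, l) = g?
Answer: 12157/141 ≈ 86.220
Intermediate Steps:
u(N) = N
b = -141 (b = 3 - (-7 - 5)² = 3 - 1*(-12)² = 3 - 1*144 = 3 - 144 = -141)
p(n) = -110/n
u(87) - p(b) = 87 - (-110)/(-141) = 87 - (-110)*(-1)/141 = 87 - 1*110/141 = 87 - 110/141 = 12157/141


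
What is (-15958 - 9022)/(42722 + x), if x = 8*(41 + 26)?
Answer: -12490/21629 ≈ -0.57747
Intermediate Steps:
x = 536 (x = 8*67 = 536)
(-15958 - 9022)/(42722 + x) = (-15958 - 9022)/(42722 + 536) = -24980/43258 = -24980*1/43258 = -12490/21629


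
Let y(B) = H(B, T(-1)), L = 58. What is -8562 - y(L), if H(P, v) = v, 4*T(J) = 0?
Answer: -8562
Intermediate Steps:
T(J) = 0 (T(J) = (¼)*0 = 0)
y(B) = 0
-8562 - y(L) = -8562 - 1*0 = -8562 + 0 = -8562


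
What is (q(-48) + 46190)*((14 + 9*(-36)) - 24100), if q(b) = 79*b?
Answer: -1034935180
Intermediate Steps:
(q(-48) + 46190)*((14 + 9*(-36)) - 24100) = (79*(-48) + 46190)*((14 + 9*(-36)) - 24100) = (-3792 + 46190)*((14 - 324) - 24100) = 42398*(-310 - 24100) = 42398*(-24410) = -1034935180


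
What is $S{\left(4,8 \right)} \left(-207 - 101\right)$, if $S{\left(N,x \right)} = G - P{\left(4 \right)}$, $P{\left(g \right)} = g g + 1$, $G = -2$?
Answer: $5852$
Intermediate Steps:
$P{\left(g \right)} = 1 + g^{2}$ ($P{\left(g \right)} = g^{2} + 1 = 1 + g^{2}$)
$S{\left(N,x \right)} = -19$ ($S{\left(N,x \right)} = -2 - \left(1 + 4^{2}\right) = -2 - \left(1 + 16\right) = -2 - 17 = -19$)
$S{\left(4,8 \right)} \left(-207 - 101\right) = - 19 \left(-207 - 101\right) = \left(-19\right) \left(-308\right) = 5852$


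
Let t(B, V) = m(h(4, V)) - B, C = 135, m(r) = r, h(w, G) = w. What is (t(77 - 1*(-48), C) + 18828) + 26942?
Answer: 45649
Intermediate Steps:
t(B, V) = 4 - B
(t(77 - 1*(-48), C) + 18828) + 26942 = ((4 - (77 - 1*(-48))) + 18828) + 26942 = ((4 - (77 + 48)) + 18828) + 26942 = ((4 - 1*125) + 18828) + 26942 = ((4 - 125) + 18828) + 26942 = (-121 + 18828) + 26942 = 18707 + 26942 = 45649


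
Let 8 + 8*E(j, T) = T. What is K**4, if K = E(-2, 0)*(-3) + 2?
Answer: 625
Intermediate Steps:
E(j, T) = -1 + T/8
K = 5 (K = (-1 + (1/8)*0)*(-3) + 2 = (-1 + 0)*(-3) + 2 = -1*(-3) + 2 = 3 + 2 = 5)
K**4 = 5**4 = 625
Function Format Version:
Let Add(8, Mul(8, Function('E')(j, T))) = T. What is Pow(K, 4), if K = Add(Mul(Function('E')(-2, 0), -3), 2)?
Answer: 625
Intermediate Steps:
Function('E')(j, T) = Add(-1, Mul(Rational(1, 8), T))
K = 5 (K = Add(Mul(Add(-1, Mul(Rational(1, 8), 0)), -3), 2) = Add(Mul(Add(-1, 0), -3), 2) = Add(Mul(-1, -3), 2) = Add(3, 2) = 5)
Pow(K, 4) = Pow(5, 4) = 625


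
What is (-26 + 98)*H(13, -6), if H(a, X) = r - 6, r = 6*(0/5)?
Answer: -432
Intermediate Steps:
r = 0 (r = 6*(0*(1/5)) = 6*0 = 0)
H(a, X) = -6 (H(a, X) = 0 - 6 = -6)
(-26 + 98)*H(13, -6) = (-26 + 98)*(-6) = 72*(-6) = -432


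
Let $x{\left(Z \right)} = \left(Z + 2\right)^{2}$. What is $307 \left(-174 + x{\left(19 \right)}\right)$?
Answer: $81969$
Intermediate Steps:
$x{\left(Z \right)} = \left(2 + Z\right)^{2}$
$307 \left(-174 + x{\left(19 \right)}\right) = 307 \left(-174 + \left(2 + 19\right)^{2}\right) = 307 \left(-174 + 21^{2}\right) = 307 \left(-174 + 441\right) = 307 \cdot 267 = 81969$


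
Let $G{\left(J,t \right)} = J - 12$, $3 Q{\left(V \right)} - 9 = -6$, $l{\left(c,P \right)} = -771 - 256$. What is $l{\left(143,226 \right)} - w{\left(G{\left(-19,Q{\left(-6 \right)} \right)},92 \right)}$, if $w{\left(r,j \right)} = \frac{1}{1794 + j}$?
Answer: $- \frac{1936923}{1886} \approx -1027.0$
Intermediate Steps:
$l{\left(c,P \right)} = -1027$ ($l{\left(c,P \right)} = -771 - 256 = -1027$)
$Q{\left(V \right)} = 1$ ($Q{\left(V \right)} = 3 + \frac{1}{3} \left(-6\right) = 3 - 2 = 1$)
$G{\left(J,t \right)} = -12 + J$ ($G{\left(J,t \right)} = J - 12 = -12 + J$)
$l{\left(143,226 \right)} - w{\left(G{\left(-19,Q{\left(-6 \right)} \right)},92 \right)} = -1027 - \frac{1}{1794 + 92} = -1027 - \frac{1}{1886} = - \frac{1936923}{1886}$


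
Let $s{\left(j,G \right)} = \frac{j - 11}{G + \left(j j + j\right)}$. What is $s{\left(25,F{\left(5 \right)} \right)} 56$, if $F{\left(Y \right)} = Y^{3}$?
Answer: $\frac{784}{775} \approx 1.0116$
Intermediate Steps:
$s{\left(j,G \right)} = \frac{-11 + j}{G + j + j^{2}}$ ($s{\left(j,G \right)} = \frac{-11 + j}{G + \left(j^{2} + j\right)} = \frac{-11 + j}{G + \left(j + j^{2}\right)} = \frac{-11 + j}{G + j + j^{2}}$)
$s{\left(25,F{\left(5 \right)} \right)} 56 = \frac{-11 + 25}{5^{3} + 25 + 25^{2}} \cdot 56 = \frac{1}{125 + 25 + 625} \cdot 14 \cdot 56 = \frac{1}{775} \cdot 14 \cdot 56 = \frac{14}{775} \cdot 56 = \frac{784}{775}$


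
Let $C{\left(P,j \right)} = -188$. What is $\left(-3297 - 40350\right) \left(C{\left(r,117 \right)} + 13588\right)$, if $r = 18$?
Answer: $-584869800$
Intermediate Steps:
$\left(-3297 - 40350\right) \left(C{\left(r,117 \right)} + 13588\right) = \left(-3297 - 40350\right) \left(-188 + 13588\right) = \left(-43647\right) 13400 = -584869800$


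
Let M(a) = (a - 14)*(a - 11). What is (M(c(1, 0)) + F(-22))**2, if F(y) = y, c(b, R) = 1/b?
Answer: 11664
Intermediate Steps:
M(a) = (-14 + a)*(-11 + a)
(M(c(1, 0)) + F(-22))**2 = ((154 + (1/1)**2 - 25/1) - 22)**2 = ((154 + 1**2 - 25*1) - 22)**2 = ((154 + 1 - 25) - 22)**2 = (130 - 22)**2 = 108**2 = 11664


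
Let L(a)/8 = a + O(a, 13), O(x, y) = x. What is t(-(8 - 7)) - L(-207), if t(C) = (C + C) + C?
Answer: 3309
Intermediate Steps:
t(C) = 3*C (t(C) = 2*C + C = 3*C)
L(a) = 16*a (L(a) = 8*(a + a) = 8*(2*a) = 16*a)
t(-(8 - 7)) - L(-207) = 3*(-(8 - 7)) - 16*(-207) = 3*(-1*1) - 1*(-3312) = 3*(-1) + 3312 = -3 + 3312 = 3309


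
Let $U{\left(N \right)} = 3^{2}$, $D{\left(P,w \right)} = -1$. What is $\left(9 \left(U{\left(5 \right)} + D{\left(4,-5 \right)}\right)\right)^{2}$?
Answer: $5184$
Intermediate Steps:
$U{\left(N \right)} = 9$
$\left(9 \left(U{\left(5 \right)} + D{\left(4,-5 \right)}\right)\right)^{2} = \left(9 \left(9 - 1\right)\right)^{2} = \left(9 \cdot 8\right)^{2} = 72^{2} = 5184$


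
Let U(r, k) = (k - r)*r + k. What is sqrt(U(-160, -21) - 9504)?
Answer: I*sqrt(31765) ≈ 178.23*I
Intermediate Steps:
U(r, k) = k + r*(k - r) (U(r, k) = r*(k - r) + k = k + r*(k - r))
sqrt(U(-160, -21) - 9504) = sqrt((-21 - 1*(-160)**2 - 21*(-160)) - 9504) = sqrt((-21 - 1*25600 + 3360) - 9504) = sqrt((-21 - 25600 + 3360) - 9504) = sqrt(-22261 - 9504) = sqrt(-31765) = I*sqrt(31765)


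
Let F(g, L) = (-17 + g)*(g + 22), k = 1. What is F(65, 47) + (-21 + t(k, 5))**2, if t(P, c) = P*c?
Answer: 4432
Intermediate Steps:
F(g, L) = (-17 + g)*(22 + g)
F(65, 47) + (-21 + t(k, 5))**2 = (-374 + 65**2 + 5*65) + (-21 + 1*5)**2 = (-374 + 4225 + 325) + (-21 + 5)**2 = 4176 + (-16)**2 = 4176 + 256 = 4432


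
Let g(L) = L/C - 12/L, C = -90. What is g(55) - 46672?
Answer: -46206101/990 ≈ -46673.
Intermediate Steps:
g(L) = -12/L - L/90 (g(L) = L/(-90) - 12/L = L*(-1/90) - 12/L = -L/90 - 12/L = -12/L - L/90)
g(55) - 46672 = (-12/55 - 1/90*55) - 46672 = (-12*1/55 - 11/18) - 46672 = (-12/55 - 11/18) - 46672 = -821/990 - 46672 = -46206101/990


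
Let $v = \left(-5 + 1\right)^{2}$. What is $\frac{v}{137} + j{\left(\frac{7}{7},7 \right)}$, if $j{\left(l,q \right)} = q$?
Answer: $\frac{975}{137} \approx 7.1168$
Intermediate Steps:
$v = 16$ ($v = \left(-4\right)^{2} = 16$)
$\frac{v}{137} + j{\left(\frac{7}{7},7 \right)} = \frac{1}{137} \cdot 16 + 7 = \frac{16}{137} + 7 = \frac{975}{137}$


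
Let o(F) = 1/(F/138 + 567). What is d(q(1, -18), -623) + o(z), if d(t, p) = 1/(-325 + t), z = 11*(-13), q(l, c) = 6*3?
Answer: -35737/23977621 ≈ -0.0014904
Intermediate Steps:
q(l, c) = 18
z = -143
o(F) = 1/(567 + F/138) (o(F) = 1/(F*(1/138) + 567) = 1/(F/138 + 567) = 1/(567 + F/138))
d(q(1, -18), -623) + o(z) = 1/(-325 + 18) + 138/(78246 - 143) = 1/(-307) + 138/78103 = -1/307 + 138*(1/78103) = -1/307 + 138/78103 = -35737/23977621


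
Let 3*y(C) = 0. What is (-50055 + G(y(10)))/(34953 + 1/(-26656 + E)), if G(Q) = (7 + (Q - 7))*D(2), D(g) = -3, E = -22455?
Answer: -2458251105/1716576782 ≈ -1.4321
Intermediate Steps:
y(C) = 0 (y(C) = (⅓)*0 = 0)
G(Q) = -3*Q (G(Q) = (7 + (Q - 7))*(-3) = (7 + (-7 + Q))*(-3) = Q*(-3) = -3*Q)
(-50055 + G(y(10)))/(34953 + 1/(-26656 + E)) = (-50055 - 3*0)/(34953 + 1/(-26656 - 22455)) = (-50055 + 0)/(34953 + 1/(-49111)) = -50055/(34953 - 1/49111) = -50055/1716576782/49111 = -50055*49111/1716576782 = -2458251105/1716576782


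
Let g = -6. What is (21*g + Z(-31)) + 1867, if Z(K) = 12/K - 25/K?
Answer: 53984/31 ≈ 1741.4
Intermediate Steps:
Z(K) = -13/K
(21*g + Z(-31)) + 1867 = (21*(-6) - 13/(-31)) + 1867 = (-126 - 13*(-1/31)) + 1867 = (-126 + 13/31) + 1867 = -3893/31 + 1867 = 53984/31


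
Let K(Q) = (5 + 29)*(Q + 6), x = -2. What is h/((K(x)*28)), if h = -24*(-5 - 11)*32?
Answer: 384/119 ≈ 3.2269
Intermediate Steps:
h = 12288 (h = -24*(-16)*32 = 384*32 = 12288)
K(Q) = 204 + 34*Q (K(Q) = 34*(6 + Q) = 204 + 34*Q)
h/((K(x)*28)) = 12288/(((204 + 34*(-2))*28)) = 12288/(((204 - 68)*28)) = 12288/((136*28)) = 12288/3808 = 12288*(1/3808) = 384/119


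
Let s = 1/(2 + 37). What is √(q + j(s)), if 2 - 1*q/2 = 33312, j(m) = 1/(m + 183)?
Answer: I*√3394358272898/7138 ≈ 258.11*I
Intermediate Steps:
s = 1/39 ≈ 0.025641
j(m) = 1/(183 + m)
q = -66620 (q = 4 - 2*33312 = 4 - 66624 = -66620)
√(q + j(s)) = √(-66620 + 1/(183 + 1/39)) = √(-66620 + 1/(7138/39)) = √(-66620 + 39/7138) = √(-475533521/7138) = I*√3394358272898/7138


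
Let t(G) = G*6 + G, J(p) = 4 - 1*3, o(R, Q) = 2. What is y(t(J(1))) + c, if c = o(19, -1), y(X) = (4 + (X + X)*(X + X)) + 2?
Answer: 204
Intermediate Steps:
J(p) = 1 (J(p) = 4 - 3 = 1)
t(G) = 7*G (t(G) = 6*G + G = 7*G)
y(X) = 6 + 4*X² (y(X) = (4 + (2*X)*(2*X)) + 2 = (4 + 4*X²) + 2 = 6 + 4*X²)
c = 2
y(t(J(1))) + c = (6 + 4*(7*1)²) + 2 = (6 + 4*7²) + 2 = (6 + 4*49) + 2 = (6 + 196) + 2 = 202 + 2 = 204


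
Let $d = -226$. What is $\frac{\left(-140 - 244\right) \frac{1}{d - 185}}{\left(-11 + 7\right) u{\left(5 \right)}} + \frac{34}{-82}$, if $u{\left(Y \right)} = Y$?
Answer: $- \frac{12957}{28085} \approx -0.46135$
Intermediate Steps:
$\frac{\left(-140 - 244\right) \frac{1}{d - 185}}{\left(-11 + 7\right) u{\left(5 \right)}} + \frac{34}{-82} = \frac{\left(-140 - 244\right) \frac{1}{-226 - 185}}{\left(-11 + 7\right) 5} + \frac{34}{-82} = \frac{\left(-384\right) \frac{1}{-411}}{\left(-4\right) 5} + 34 \left(- \frac{1}{82}\right) = \frac{\left(-384\right) \left(- \frac{1}{411}\right)}{-20} - \frac{17}{41} = \frac{128}{137} \left(- \frac{1}{20}\right) - \frac{17}{41} = - \frac{32}{685} - \frac{17}{41} = - \frac{12957}{28085}$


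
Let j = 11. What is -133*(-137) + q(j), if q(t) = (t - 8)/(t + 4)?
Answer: 91106/5 ≈ 18221.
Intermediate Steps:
q(t) = (-8 + t)/(4 + t)
-133*(-137) + q(j) = -133*(-137) + (-8 + 11)/(4 + 11) = 18221 + 3/15 = 18221 + (1/15)*3 = 18221 + 1/5 = 91106/5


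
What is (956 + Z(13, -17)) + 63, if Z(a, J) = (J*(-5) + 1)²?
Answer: 8415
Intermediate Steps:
Z(a, J) = (1 - 5*J)² (Z(a, J) = (-5*J + 1)² = (1 - 5*J)²)
(956 + Z(13, -17)) + 63 = (956 + (-1 + 5*(-17))²) + 63 = (956 + (-1 - 85)²) + 63 = (956 + (-86)²) + 63 = (956 + 7396) + 63 = 8352 + 63 = 8415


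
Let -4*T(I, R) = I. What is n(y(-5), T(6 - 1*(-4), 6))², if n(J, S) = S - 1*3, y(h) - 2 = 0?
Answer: 121/4 ≈ 30.250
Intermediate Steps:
T(I, R) = -I/4
y(h) = 2 (y(h) = 2 + 0 = 2)
n(J, S) = -3 + S (n(J, S) = S - 3 = -3 + S)
n(y(-5), T(6 - 1*(-4), 6))² = (-3 - (6 - 1*(-4))/4)² = (-3 - (6 + 4)/4)² = (-3 - ¼*10)² = (-3 - 5/2)² = (-11/2)² = 121/4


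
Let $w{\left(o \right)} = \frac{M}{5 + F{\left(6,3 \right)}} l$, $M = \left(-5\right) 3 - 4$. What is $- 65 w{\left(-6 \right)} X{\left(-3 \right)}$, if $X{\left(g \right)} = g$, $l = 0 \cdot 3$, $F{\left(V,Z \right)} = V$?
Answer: $0$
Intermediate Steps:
$l = 0$
$M = -19$ ($M = -15 - 4 = -19$)
$w{\left(o \right)} = 0$ ($w{\left(o \right)} = \frac{1}{5 + 6} \left(-19\right) 0 = \frac{1}{11} \left(-19\right) 0 = \left(- \frac{19}{11}\right) 0 = 0$)
$- 65 w{\left(-6 \right)} X{\left(-3 \right)} = \left(-65\right) 0 \left(-3\right) = 0 \left(-3\right) = 0$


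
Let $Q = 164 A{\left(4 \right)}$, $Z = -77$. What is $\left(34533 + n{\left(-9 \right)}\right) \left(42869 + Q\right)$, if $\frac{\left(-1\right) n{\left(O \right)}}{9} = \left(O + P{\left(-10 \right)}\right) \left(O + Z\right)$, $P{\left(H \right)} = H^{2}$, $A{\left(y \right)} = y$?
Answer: $4568688675$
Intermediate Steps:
$Q = 656$ ($Q = 164 \cdot 4 = 656$)
$n{\left(O \right)} = - 9 \left(-77 + O\right) \left(100 + O\right)$ ($n{\left(O \right)} = - 9 \left(O + \left(-10\right)^{2}\right) \left(O - 77\right) = - 9 \left(O + 100\right) \left(-77 + O\right) = - 9 \left(100 + O\right) \left(-77 + O\right) = - 9 \left(-77 + O\right) \left(100 + O\right)$)
$\left(34533 + n{\left(-9 \right)}\right) \left(42869 + Q\right) = \left(34533 - \left(-71163 + 729\right)\right) \left(42869 + 656\right) = \left(34533 + \left(69300 + 1863 - 729\right)\right) 43525 = \left(34533 + 70434\right) 43525 = 104967 \cdot 43525 = 4568688675$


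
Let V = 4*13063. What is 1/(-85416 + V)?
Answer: -1/33164 ≈ -3.0153e-5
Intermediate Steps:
V = 52252
1/(-85416 + V) = 1/(-85416 + 52252) = 1/(-33164) = -1/33164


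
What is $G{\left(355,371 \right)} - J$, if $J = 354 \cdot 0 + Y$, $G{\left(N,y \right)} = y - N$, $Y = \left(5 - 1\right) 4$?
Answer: $0$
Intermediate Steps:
$Y = 16$ ($Y = 4 \cdot 4 = 16$)
$J = 16$ ($J = 354 \cdot 0 + 16 = 0 + 16 = 16$)
$G{\left(355,371 \right)} - J = \left(371 - 355\right) - 16 = 16 - 16 = 0$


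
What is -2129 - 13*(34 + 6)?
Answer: -2649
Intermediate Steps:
-2129 - 13*(34 + 6) = -2129 - 13*40 = -2129 - 520 = -2649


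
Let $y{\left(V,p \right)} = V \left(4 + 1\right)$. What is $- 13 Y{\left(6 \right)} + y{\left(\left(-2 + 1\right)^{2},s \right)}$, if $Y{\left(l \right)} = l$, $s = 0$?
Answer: $-73$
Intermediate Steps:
$y{\left(V,p \right)} = 5 V$ ($y{\left(V,p \right)} = V 5 = 5 V$)
$- 13 Y{\left(6 \right)} + y{\left(\left(-2 + 1\right)^{2},s \right)} = \left(-13\right) 6 + 5 \left(-2 + 1\right)^{2} = -78 + 5 \left(-1\right)^{2} = -78 + 5 \cdot 1 = -78 + 5 = -73$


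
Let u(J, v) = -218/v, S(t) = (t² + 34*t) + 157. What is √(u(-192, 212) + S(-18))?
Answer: 3*I*√164830/106 ≈ 11.49*I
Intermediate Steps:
S(t) = 157 + t² + 34*t
√(u(-192, 212) + S(-18)) = √(-218/212 + (157 + (-18)² + 34*(-18))) = √(-218*1/212 + (157 + 324 - 612)) = √(-109/106 - 131) = √(-13995/106) = 3*I*√164830/106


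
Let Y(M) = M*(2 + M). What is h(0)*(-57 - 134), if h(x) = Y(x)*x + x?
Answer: 0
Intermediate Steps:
h(x) = x + x²*(2 + x) (h(x) = (x*(2 + x))*x + x = x²*(2 + x) + x = x + x²*(2 + x))
h(0)*(-57 - 134) = (0*(1 + 0*(2 + 0)))*(-57 - 134) = (0*(1 + 0*2))*(-191) = (0*(1 + 0))*(-191) = (0*1)*(-191) = 0*(-191) = 0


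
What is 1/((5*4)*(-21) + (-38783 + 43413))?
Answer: 1/4210 ≈ 0.00023753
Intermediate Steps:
1/((5*4)*(-21) + (-38783 + 43413)) = 1/(20*(-21) + 4630) = 1/(-420 + 4630) = 1/4210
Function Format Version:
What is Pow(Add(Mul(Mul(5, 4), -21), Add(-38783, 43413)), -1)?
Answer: Rational(1, 4210) ≈ 0.00023753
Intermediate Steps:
Pow(Add(Mul(Mul(5, 4), -21), Add(-38783, 43413)), -1) = Pow(Add(Mul(20, -21), 4630), -1) = Pow(Add(-420, 4630), -1) = Pow(4210, -1) = Rational(1, 4210)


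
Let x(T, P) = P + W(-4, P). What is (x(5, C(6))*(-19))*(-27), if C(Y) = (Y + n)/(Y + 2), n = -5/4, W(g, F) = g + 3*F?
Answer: -6669/8 ≈ -833.63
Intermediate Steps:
n = -5/4 (n = -5*¼ = -5/4 ≈ -1.2500)
C(Y) = (-5/4 + Y)/(2 + Y) (C(Y) = (Y - 5/4)/(Y + 2) = (-5/4 + Y)/(2 + Y))
x(T, P) = -4 + 4*P (x(T, P) = P + (-4 + 3*P) = -4 + 4*P)
(x(5, C(6))*(-19))*(-27) = ((-4 + 4*((-5/4 + 6)/(2 + 6)))*(-19))*(-27) = ((-4 + 4*((19/4)/8))*(-19))*(-27) = ((-4 + 4*((⅛)*(19/4)))*(-19))*(-27) = ((-4 + 4*(19/32))*(-19))*(-27) = ((-4 + 19/8)*(-19))*(-27) = -13/8*(-19)*(-27) = (247/8)*(-27) = -6669/8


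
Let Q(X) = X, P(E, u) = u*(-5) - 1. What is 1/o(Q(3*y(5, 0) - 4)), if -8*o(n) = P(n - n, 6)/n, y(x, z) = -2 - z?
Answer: -80/31 ≈ -2.5806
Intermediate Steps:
P(E, u) = -1 - 5*u (P(E, u) = -5*u - 1 = -1 - 5*u)
o(n) = 31/(8*n) (o(n) = -(-1 - 5*6)/(8*n) = -(-1 - 30)/(8*n) = -(-31)/(8*n) = 31/(8*n))
1/o(Q(3*y(5, 0) - 4)) = 1/(31/(8*(3*(-2 - 1*0) - 4))) = 1/(31/(8*(3*(-2 + 0) - 4))) = 1/(31/(8*(3*(-2) - 4))) = 1/(31/(8*(-6 - 4))) = 1/((31/8)/(-10)) = 1/((31/8)*(-⅒)) = 1/(-31/80) = -80/31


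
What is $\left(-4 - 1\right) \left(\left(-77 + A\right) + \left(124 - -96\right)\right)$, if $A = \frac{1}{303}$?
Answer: $- \frac{216650}{303} \approx -715.02$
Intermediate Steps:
$A = \frac{1}{303} \approx 0.0033003$
$\left(-4 - 1\right) \left(\left(-77 + A\right) + \left(124 - -96\right)\right) = \left(-4 - 1\right) \left(\left(-77 + \frac{1}{303}\right) + \left(124 - -96\right)\right) = \left(-4 - 1\right) \left(- \frac{23330}{303} + \left(124 + 96\right)\right) = - 5 \left(- \frac{23330}{303} + 220\right) = \left(-5\right) \frac{43330}{303} = - \frac{216650}{303}$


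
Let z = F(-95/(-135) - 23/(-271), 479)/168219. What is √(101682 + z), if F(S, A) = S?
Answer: 2*√475461409591269644862/136762047 ≈ 318.88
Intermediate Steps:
z = 5770/1230858423 (z = (-95/(-135) - 23/(-271))/168219 = (-95*(-1/135) - 23*(-1/271))*(1/168219) = (19/27 + 23/271)*(1/168219) = (5770/7317)*(1/168219) = 5770/1230858423 ≈ 4.6878e-6)
√(101682 + z) = √(101682 + 5770/1230858423) = √(125156146173256/1230858423) = 2*√475461409591269644862/136762047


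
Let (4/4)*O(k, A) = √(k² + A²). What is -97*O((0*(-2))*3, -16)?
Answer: -1552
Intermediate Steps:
O(k, A) = √(A² + k²) (O(k, A) = √(k² + A²) = √(A² + k²))
-97*O((0*(-2))*3, -16) = -97*√((-16)² + ((0*(-2))*3)²) = -97*√(256 + (0*3)²) = -97*√(256 + 0²) = -97*√(256 + 0) = -97*√256 = -97*16 = -1552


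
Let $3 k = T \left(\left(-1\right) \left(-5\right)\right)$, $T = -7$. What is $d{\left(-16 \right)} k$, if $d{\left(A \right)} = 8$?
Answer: $- \frac{280}{3} \approx -93.333$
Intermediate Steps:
$k = - \frac{35}{3}$ ($k = \frac{\left(-7\right) \left(\left(-1\right) \left(-5\right)\right)}{3} = \frac{\left(-7\right) 5}{3} = \frac{1}{3} \left(-35\right) = - \frac{35}{3} \approx -11.667$)
$d{\left(-16 \right)} k = 8 \left(- \frac{35}{3}\right) = - \frac{280}{3}$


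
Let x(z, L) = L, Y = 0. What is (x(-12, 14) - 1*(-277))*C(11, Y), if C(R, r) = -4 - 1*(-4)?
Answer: 0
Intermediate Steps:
C(R, r) = 0 (C(R, r) = -4 + 4 = 0)
(x(-12, 14) - 1*(-277))*C(11, Y) = (14 - 1*(-277))*0 = (14 + 277)*0 = 291*0 = 0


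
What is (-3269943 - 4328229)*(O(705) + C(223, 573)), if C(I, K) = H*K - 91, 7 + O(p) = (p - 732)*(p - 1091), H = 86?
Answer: -452866247544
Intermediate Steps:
O(p) = -7 + (-1091 + p)*(-732 + p) (O(p) = -7 + (p - 732)*(p - 1091) = -7 + (-732 + p)*(-1091 + p) = -7 + (-1091 + p)*(-732 + p))
C(I, K) = -91 + 86*K (C(I, K) = 86*K - 91 = -91 + 86*K)
(-3269943 - 4328229)*(O(705) + C(223, 573)) = (-3269943 - 4328229)*((798605 + 705² - 1823*705) + (-91 + 86*573)) = -7598172*((798605 + 497025 - 1285215) + (-91 + 49278)) = -7598172*(10415 + 49187) = -7598172*59602 = -452866247544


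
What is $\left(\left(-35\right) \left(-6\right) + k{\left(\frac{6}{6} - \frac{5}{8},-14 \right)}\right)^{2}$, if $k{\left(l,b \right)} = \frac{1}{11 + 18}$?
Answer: $\frac{37100281}{841} \approx 44115.0$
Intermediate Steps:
$k{\left(l,b \right)} = \frac{1}{29}$
$\left(\left(-35\right) \left(-6\right) + k{\left(\frac{6}{6} - \frac{5}{8},-14 \right)}\right)^{2} = \left(\left(-35\right) \left(-6\right) + \frac{1}{29}\right)^{2} = \left(210 + \frac{1}{29}\right)^{2} = \left(\frac{6091}{29}\right)^{2} = \frac{37100281}{841}$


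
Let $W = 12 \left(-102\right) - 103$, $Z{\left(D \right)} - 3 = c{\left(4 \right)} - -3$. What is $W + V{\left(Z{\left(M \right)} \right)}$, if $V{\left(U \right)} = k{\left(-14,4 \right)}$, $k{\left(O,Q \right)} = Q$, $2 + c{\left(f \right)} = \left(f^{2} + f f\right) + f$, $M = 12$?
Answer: $-1323$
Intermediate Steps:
$c{\left(f \right)} = -2 + f + 2 f^{2}$ ($c{\left(f \right)} = -2 + \left(\left(f^{2} + f f\right) + f\right) = -2 + \left(\left(f^{2} + f^{2}\right) + f\right) = -2 + \left(2 f^{2} + f\right) = -2 + \left(f + 2 f^{2}\right) = -2 + f + 2 f^{2}$)
$Z{\left(D \right)} = 40$ ($Z{\left(D \right)} = 3 + \left(\left(-2 + 4 + 2 \cdot 4^{2}\right) - -3\right) = 3 + \left(\left(-2 + 4 + 2 \cdot 16\right) + 3\right) = 3 + \left(\left(-2 + 4 + 32\right) + 3\right) = 3 + \left(34 + 3\right) = 3 + 37 = 40$)
$V{\left(U \right)} = 4$
$W = -1327$ ($W = -1224 - 103 = -1327$)
$W + V{\left(Z{\left(M \right)} \right)} = -1327 + 4 = -1323$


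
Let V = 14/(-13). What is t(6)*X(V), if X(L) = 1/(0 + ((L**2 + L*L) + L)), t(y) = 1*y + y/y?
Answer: 169/30 ≈ 5.6333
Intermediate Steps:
t(y) = 1 + y (t(y) = y + 1 = 1 + y)
V = -14/13 (V = 14*(-1/13) = -14/13 ≈ -1.0769)
X(L) = 1/(L + 2*L**2) (X(L) = 1/(0 + ((L**2 + L**2) + L)) = 1/(0 + (2*L**2 + L)) = 1/(0 + (L + 2*L**2)) = 1/(L + 2*L**2))
t(6)*X(V) = (1 + 6)*(1/((-14/13)*(1 + 2*(-14/13)))) = 7*(-13/(14*(1 - 28/13))) = 7*(-13/(14*(-15/13))) = 7*(-13/14*(-13/15)) = 7*(169/210) = 169/30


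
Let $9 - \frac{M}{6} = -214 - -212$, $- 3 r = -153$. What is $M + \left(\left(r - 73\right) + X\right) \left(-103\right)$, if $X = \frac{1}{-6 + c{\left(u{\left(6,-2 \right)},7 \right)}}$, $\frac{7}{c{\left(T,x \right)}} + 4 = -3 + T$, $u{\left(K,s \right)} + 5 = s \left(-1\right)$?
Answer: $\frac{157274}{67} \approx 2347.4$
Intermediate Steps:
$u{\left(K,s \right)} = -5 - s$ ($u{\left(K,s \right)} = -5 + s \left(-1\right) = -5 - s$)
$c{\left(T,x \right)} = \frac{7}{-7 + T}$ ($c{\left(T,x \right)} = \frac{7}{-4 + \left(-3 + T\right)} = \frac{7}{-7 + T}$)
$X = - \frac{10}{67}$ ($X = \frac{1}{-6 + \frac{7}{-7 - 3}} = \frac{1}{-6 + \frac{7}{-10}} = \frac{1}{-6 + 7 \left(- \frac{1}{10}\right)} = \frac{1}{-6 - \frac{7}{10}} = \frac{1}{- \frac{67}{10}} = - \frac{10}{67} \approx -0.14925$)
$r = 51$ ($r = \left(- \frac{1}{3}\right) \left(-153\right) = 51$)
$M = 66$ ($M = 54 - 6 \left(-214 - -212\right) = 54 - 6 \left(-214 + 212\right) = 54 - -12 = 54 + 12 = 66$)
$M + \left(\left(r - 73\right) + X\right) \left(-103\right) = 66 + \left(\left(51 - 73\right) - \frac{10}{67}\right) \left(-103\right) = 66 + \left(-22 - \frac{10}{67}\right) \left(-103\right) = 66 - - \frac{152852}{67} = 66 + \frac{152852}{67} = \frac{157274}{67}$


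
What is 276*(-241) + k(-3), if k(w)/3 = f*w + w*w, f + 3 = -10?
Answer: -66372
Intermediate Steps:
f = -13 (f = -3 - 10 = -13)
k(w) = -39*w + 3*w² (k(w) = 3*(-13*w + w*w) = 3*(-13*w + w²) = 3*(w² - 13*w) = -39*w + 3*w²)
276*(-241) + k(-3) = 276*(-241) + 3*(-3)*(-13 - 3) = -66516 + 3*(-3)*(-16) = -66516 + 144 = -66372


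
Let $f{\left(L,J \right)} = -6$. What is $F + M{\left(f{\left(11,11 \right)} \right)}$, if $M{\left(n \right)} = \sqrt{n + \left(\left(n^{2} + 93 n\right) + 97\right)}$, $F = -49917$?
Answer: $-49917 + i \sqrt{431} \approx -49917.0 + 20.761 i$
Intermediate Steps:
$M{\left(n \right)} = \sqrt{97 + n^{2} + 94 n}$ ($M{\left(n \right)} = \sqrt{n + \left(97 + n^{2} + 93 n\right)} = \sqrt{97 + n^{2} + 94 n}$)
$F + M{\left(f{\left(11,11 \right)} \right)} = -49917 + \sqrt{97 + \left(-6\right)^{2} + 94 \left(-6\right)} = -49917 + \sqrt{97 + 36 - 564} = -49917 + \sqrt{-431} = -49917 + i \sqrt{431}$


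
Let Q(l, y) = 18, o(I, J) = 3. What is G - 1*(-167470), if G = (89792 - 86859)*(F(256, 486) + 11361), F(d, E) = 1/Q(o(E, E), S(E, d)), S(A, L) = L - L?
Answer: 602810027/18 ≈ 3.3489e+7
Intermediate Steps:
S(A, L) = 0
F(d, E) = 1/18
G = 599795567/18 (G = (89792 - 86859)*(1/18 + 11361) = 2933*(204499/18) = 599795567/18 ≈ 3.3322e+7)
G - 1*(-167470) = 599795567/18 - 1*(-167470) = 599795567/18 + 167470 = 602810027/18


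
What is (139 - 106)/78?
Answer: 11/26 ≈ 0.42308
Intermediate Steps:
(139 - 106)/78 = 33*(1/78) = 11/26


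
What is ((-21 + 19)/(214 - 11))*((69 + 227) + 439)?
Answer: -210/29 ≈ -7.2414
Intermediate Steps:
((-21 + 19)/(214 - 11))*((69 + 227) + 439) = (-2/203)*(296 + 439) = -2*1/203*735 = -2/203*735 = -210/29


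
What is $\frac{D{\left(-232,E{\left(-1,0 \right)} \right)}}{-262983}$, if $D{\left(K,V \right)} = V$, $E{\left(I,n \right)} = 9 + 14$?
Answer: $- \frac{23}{262983} \approx -8.7458 \cdot 10^{-5}$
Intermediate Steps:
$E{\left(I,n \right)} = 23$
$\frac{D{\left(-232,E{\left(-1,0 \right)} \right)}}{-262983} = \frac{23}{-262983} = 23 \left(- \frac{1}{262983}\right) = - \frac{23}{262983}$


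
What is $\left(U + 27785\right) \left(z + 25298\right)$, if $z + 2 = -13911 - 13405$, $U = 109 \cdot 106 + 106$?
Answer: $-79678900$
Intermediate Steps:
$U = 11660$ ($U = 11554 + 106 = 11660$)
$z = -27318$ ($z = -2 - 27316 = -27318$)
$\left(U + 27785\right) \left(z + 25298\right) = \left(11660 + 27785\right) \left(-27318 + 25298\right) = 39445 \left(-2020\right) = -79678900$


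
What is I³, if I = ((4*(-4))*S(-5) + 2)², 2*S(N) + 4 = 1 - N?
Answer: 7529536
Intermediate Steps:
S(N) = -3/2 - N/2 (S(N) = -2 + (1 - N)/2 = -2 + (½ - N/2) = -3/2 - N/2)
I = 196 (I = ((4*(-4))*(-3/2 - ½*(-5)) + 2)² = (-16*(-3/2 + 5/2) + 2)² = (-16*1 + 2)² = (-16 + 2)² = (-14)² = 196)
I³ = 196³ = 7529536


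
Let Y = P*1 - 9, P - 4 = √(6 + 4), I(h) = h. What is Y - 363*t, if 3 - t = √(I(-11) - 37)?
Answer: -1094 + √10 + 1452*I*√3 ≈ -1090.8 + 2514.9*I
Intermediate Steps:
P = 4 + √10 (P = 4 + √(6 + 4) = 4 + √10 ≈ 7.1623)
t = 3 - 4*I*√3 (t = 3 - √(-11 - 37) = 3 - √(-48) = 3 - 4*I*√3 ≈ 3.0 - 6.9282*I)
Y = -5 + √10 (Y = (4 + √10)*1 - 9 = (4 + √10) - 9 = -5 + √10 ≈ -1.8377)
Y - 363*t = (-5 + √10) - 363*(3 - 4*I*√3) = (-5 + √10) + (-1089 + 1452*I*√3) = -1094 + √10 + 1452*I*√3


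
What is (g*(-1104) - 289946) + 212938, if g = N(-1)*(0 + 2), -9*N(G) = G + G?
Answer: -232496/3 ≈ -77499.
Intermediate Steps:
N(G) = -2*G/9 (N(G) = -(G + G)/9 = -2*G/9)
g = 4/9 (g = (-2/9*(-1))*(0 + 2) = (2/9)*2 = 4/9 ≈ 0.44444)
(g*(-1104) - 289946) + 212938 = ((4/9)*(-1104) - 289946) + 212938 = (-1472/3 - 289946) + 212938 = -871310/3 + 212938 = -232496/3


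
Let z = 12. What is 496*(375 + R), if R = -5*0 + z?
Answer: 191952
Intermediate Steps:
R = 12 (R = -5*0 + 12 = 0 + 12 = 12)
496*(375 + R) = 496*(375 + 12) = 496*387 = 191952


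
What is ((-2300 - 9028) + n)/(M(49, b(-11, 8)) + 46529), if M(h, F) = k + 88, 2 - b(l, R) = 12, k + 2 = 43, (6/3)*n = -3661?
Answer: -26317/93316 ≈ -0.28202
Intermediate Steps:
n = -3661/2 (n = (1/2)*(-3661) = -3661/2 ≈ -1830.5)
k = 41 (k = -2 + 43 = 41)
b(l, R) = -10 (b(l, R) = 2 - 1*12 = 2 - 12 = -10)
M(h, F) = 129 (M(h, F) = 41 + 88 = 129)
((-2300 - 9028) + n)/(M(49, b(-11, 8)) + 46529) = ((-2300 - 9028) - 3661/2)/(129 + 46529) = (-11328 - 3661/2)/46658 = -26317/2*1/46658 = -26317/93316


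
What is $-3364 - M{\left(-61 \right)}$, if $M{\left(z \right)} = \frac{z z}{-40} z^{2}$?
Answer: $\frac{13711281}{40} \approx 3.4278 \cdot 10^{5}$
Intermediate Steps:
$M{\left(z \right)} = - \frac{z^{4}}{40}$ ($M{\left(z \right)} = z^{2} \left(- \frac{1}{40}\right) z^{2} = - \frac{z^{2}}{40} z^{2} = - \frac{z^{4}}{40}$)
$-3364 - M{\left(-61 \right)} = -3364 - - \frac{\left(-61\right)^{4}}{40} = -3364 - \left(- \frac{1}{40}\right) 13845841 = -3364 - - \frac{13845841}{40} = -3364 + \frac{13845841}{40} = \frac{13711281}{40}$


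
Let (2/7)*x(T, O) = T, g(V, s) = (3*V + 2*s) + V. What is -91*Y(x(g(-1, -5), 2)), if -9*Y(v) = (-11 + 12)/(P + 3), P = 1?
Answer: 91/36 ≈ 2.5278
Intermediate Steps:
g(V, s) = 2*s + 4*V (g(V, s) = (2*s + 3*V) + V = 2*s + 4*V)
x(T, O) = 7*T/2
Y(v) = -1/36 (Y(v) = -(-11 + 12)/(9*(1 + 3)) = -1/(9*4) = -⅑*¼ = -1/36)
-91*Y(x(g(-1, -5), 2)) = -91*(-1/36) = 91/36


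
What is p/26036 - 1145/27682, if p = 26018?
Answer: 86302382/90091069 ≈ 0.95795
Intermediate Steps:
p/26036 - 1145/27682 = 26018/26036 - 1145/27682 = 26018*(1/26036) - 1145*1/27682 = 13009/13018 - 1145/27682 = 86302382/90091069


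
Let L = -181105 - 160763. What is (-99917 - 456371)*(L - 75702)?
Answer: 232289180160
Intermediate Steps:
L = -341868
(-99917 - 456371)*(L - 75702) = (-99917 - 456371)*(-341868 - 75702) = -556288*(-417570) = 232289180160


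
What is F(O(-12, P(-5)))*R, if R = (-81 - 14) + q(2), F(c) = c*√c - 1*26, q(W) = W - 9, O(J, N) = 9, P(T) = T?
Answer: -102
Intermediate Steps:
q(W) = -9 + W
F(c) = -26 + c^(3/2) (F(c) = c^(3/2) - 26 = -26 + c^(3/2))
R = -102 (R = (-81 - 14) + (-9 + 2) = -95 - 7 = -102)
F(O(-12, P(-5)))*R = (-26 + 9^(3/2))*(-102) = (-26 + 27)*(-102) = 1*(-102) = -102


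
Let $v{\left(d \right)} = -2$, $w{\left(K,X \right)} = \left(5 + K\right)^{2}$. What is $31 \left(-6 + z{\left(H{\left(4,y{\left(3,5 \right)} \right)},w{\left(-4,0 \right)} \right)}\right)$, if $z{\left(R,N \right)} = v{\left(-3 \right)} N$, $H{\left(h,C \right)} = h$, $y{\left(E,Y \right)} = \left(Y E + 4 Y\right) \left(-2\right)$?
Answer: $-248$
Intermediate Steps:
$y{\left(E,Y \right)} = - 8 Y - 2 E Y$ ($y{\left(E,Y \right)} = \left(E Y + 4 Y\right) \left(-2\right) = \left(4 Y + E Y\right) \left(-2\right) = - 8 Y - 2 E Y$)
$z{\left(R,N \right)} = - 2 N$
$31 \left(-6 + z{\left(H{\left(4,y{\left(3,5 \right)} \right)},w{\left(-4,0 \right)} \right)}\right) = 31 \left(-6 - 2 \left(5 - 4\right)^{2}\right) = 31 \left(-6 - 2 \cdot 1^{2}\right) = 31 \left(-6 - 2\right) = 31 \left(-8\right) = -248$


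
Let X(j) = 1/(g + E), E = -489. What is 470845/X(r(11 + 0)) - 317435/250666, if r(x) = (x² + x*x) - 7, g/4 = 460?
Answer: 159451548754835/250666 ≈ 6.3611e+8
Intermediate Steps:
g = 1840 (g = 4*460 = 1840)
r(x) = -7 + 2*x² (r(x) = (x² + x²) - 7 = 2*x² - 7 = -7 + 2*x²)
X(j) = 1/1351 (X(j) = 1/(1840 - 489) = 1/1351)
470845/X(r(11 + 0)) - 317435/250666 = 470845/(1/1351) - 317435/250666 = 470845*1351 - 317435*1/250666 = 636111595 - 317435/250666 = 159451548754835/250666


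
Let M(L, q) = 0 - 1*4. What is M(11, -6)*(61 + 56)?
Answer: -468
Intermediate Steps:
M(L, q) = -4 (M(L, q) = 0 - 4 = -4)
M(11, -6)*(61 + 56) = -4*(61 + 56) = -4*117 = -468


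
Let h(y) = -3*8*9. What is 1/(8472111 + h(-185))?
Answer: 1/8471895 ≈ 1.1804e-7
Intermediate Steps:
h(y) = -216 (h(y) = -24*9 = -216)
1/(8472111 + h(-185)) = 1/(8472111 - 216) = 1/8471895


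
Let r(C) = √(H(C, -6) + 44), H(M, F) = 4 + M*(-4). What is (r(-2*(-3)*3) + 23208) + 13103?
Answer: 36311 + 2*I*√6 ≈ 36311.0 + 4.899*I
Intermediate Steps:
H(M, F) = 4 - 4*M
r(C) = √(48 - 4*C) (r(C) = √((4 - 4*C) + 44) = √(48 - 4*C))
(r(-2*(-3)*3) + 23208) + 13103 = (2*√(12 - (-2*(-3))*3) + 23208) + 13103 = (2*√(12 - 6*3) + 23208) + 13103 = (2*√(12 - 1*18) + 23208) + 13103 = (2*√(12 - 18) + 23208) + 13103 = (2*√(-6) + 23208) + 13103 = (2*(I*√6) + 23208) + 13103 = (2*I*√6 + 23208) + 13103 = (23208 + 2*I*√6) + 13103 = 36311 + 2*I*√6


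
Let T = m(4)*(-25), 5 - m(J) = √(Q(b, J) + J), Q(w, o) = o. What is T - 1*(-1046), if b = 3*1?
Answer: 921 + 50*√2 ≈ 991.71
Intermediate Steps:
b = 3
m(J) = 5 - √2*√J (m(J) = 5 - √(J + J) = 5 - √(2*J) = 5 - √2*√J)
T = -125 + 50*√2 (T = (5 - √2*√4)*(-25) = (5 - 1*√2*2)*(-25) = (5 - 2*√2)*(-25) = -125 + 50*√2 ≈ -54.289)
T - 1*(-1046) = (-125 + 50*√2) - 1*(-1046) = (-125 + 50*√2) + 1046 = 921 + 50*√2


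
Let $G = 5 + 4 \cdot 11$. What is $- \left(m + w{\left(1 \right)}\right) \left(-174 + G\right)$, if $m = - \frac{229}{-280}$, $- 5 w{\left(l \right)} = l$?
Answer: $\frac{4325}{56} \approx 77.232$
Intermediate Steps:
$w{\left(l \right)} = - \frac{l}{5}$
$m = \frac{229}{280}$ ($m = \left(-229\right) \left(- \frac{1}{280}\right) = \frac{229}{280} \approx 0.81786$)
$G = 49$ ($G = 5 + 44 = 49$)
$- \left(m + w{\left(1 \right)}\right) \left(-174 + G\right) = - \left(\frac{229}{280} - \frac{1}{5}\right) \left(-174 + 49\right) = - \left(\frac{229}{280} - \frac{1}{5}\right) \left(-125\right) = - \frac{173 \left(-125\right)}{280} = \left(-1\right) \left(- \frac{4325}{56}\right) = \frac{4325}{56}$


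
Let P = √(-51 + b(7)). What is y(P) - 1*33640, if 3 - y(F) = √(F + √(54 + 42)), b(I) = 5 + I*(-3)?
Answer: -33637 - √(4*√6 + I*√67) ≈ -33640.0 - 1.2184*I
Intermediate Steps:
b(I) = 5 - 3*I
P = I*√67 (P = √(-51 + (5 - 3*7)) = √(-51 + (5 - 21)) = √(-51 - 16) = √(-67) = I*√67 ≈ 8.1853*I)
y(F) = 3 - √(F + 4*√6) (y(F) = 3 - √(F + √(54 + 42)) = 3 - √(F + √96) = 3 - √(F + 4*√6))
y(P) - 1*33640 = (3 - √(I*√67 + 4*√6)) - 1*33640 = (3 - √(4*√6 + I*√67)) - 33640 = -33637 - √(4*√6 + I*√67)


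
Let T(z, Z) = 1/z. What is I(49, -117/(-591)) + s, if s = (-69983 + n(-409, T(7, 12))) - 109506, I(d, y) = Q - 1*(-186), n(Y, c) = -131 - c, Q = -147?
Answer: -1257068/7 ≈ -1.7958e+5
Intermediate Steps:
I(d, y) = 39 (I(d, y) = -147 - 1*(-186) = -147 + 186 = 39)
s = -1257341/7 (s = (-69983 + (-131 - 1/7)) - 109506 = (-69983 - 918/7) - 109506 = -490799/7 - 109506 = -1257341/7 ≈ -1.7962e+5)
I(49, -117/(-591)) + s = 39 - 1257341/7 = -1257068/7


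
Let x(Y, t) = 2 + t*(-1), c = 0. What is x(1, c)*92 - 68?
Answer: 116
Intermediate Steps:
x(Y, t) = 2 - t
x(1, c)*92 - 68 = (2 - 1*0)*92 - 68 = (2 + 0)*92 - 68 = 2*92 - 68 = 184 - 68 = 116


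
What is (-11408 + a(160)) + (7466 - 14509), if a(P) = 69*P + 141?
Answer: -7270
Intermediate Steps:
a(P) = 141 + 69*P
(-11408 + a(160)) + (7466 - 14509) = (-11408 + (141 + 69*160)) + (7466 - 14509) = (-11408 + (141 + 11040)) - 7043 = (-11408 + 11181) - 7043 = -227 - 7043 = -7270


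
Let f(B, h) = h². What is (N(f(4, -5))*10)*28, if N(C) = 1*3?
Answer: 840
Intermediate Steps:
N(C) = 3
(N(f(4, -5))*10)*28 = (3*10)*28 = 30*28 = 840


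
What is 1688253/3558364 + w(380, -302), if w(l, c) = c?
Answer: -1072937675/3558364 ≈ -301.53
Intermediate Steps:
1688253/3558364 + w(380, -302) = 1688253/3558364 - 302 = -1072937675/3558364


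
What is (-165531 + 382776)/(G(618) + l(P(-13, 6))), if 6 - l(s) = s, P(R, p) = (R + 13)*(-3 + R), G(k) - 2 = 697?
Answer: 14483/47 ≈ 308.15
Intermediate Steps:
G(k) = 699 (G(k) = 2 + 697 = 699)
P(R, p) = (-3 + R)*(13 + R) (P(R, p) = (13 + R)*(-3 + R) = (-3 + R)*(13 + R))
l(s) = 6 - s
(-165531 + 382776)/(G(618) + l(P(-13, 6))) = (-165531 + 382776)/(699 + (6 - (-39 + (-13)**2 + 10*(-13)))) = 217245/(699 + (6 - (-39 + 169 - 130))) = 217245/(699 + (6 - 1*0)) = 217245/(699 + (6 + 0)) = 217245/(699 + 6) = 217245/705 = 217245*(1/705) = 14483/47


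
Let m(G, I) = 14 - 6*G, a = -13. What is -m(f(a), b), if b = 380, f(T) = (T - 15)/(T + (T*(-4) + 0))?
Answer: -238/13 ≈ -18.308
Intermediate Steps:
f(T) = -(-15 + T)/(3*T) (f(T) = (-15 + T)/(T + (-4*T + 0)) = (-15 + T)/(T - 4*T) = (-15 + T)/((-3*T)) = (-15 + T)*(-1/(3*T)) = -(-15 + T)/(3*T))
-m(f(a), b) = -(14 - 2*(15 - 1*(-13))/(-13)) = -(14 - 2*(-1)*(15 + 13)/13) = -(14 - 2*(-1)*28/13) = -(14 - 6*(-28/39)) = -(14 + 56/13) = -1*238/13 = -238/13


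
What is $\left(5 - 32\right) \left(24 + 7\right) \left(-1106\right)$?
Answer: $925722$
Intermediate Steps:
$\left(5 - 32\right) \left(24 + 7\right) \left(-1106\right) = \left(-27\right) 31 \left(-1106\right) = \left(-837\right) \left(-1106\right) = 925722$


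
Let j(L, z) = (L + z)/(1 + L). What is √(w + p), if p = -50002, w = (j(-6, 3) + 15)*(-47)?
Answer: 2*I*√317095/5 ≈ 225.24*I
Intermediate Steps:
j(L, z) = (L + z)/(1 + L)
w = -3666/5 (w = ((-6 + 3)/(1 - 6) + 15)*(-47) = (-3/(-5) + 15)*(-47) = (-⅕*(-3) + 15)*(-47) = (⅗ + 15)*(-47) = (78/5)*(-47) = -3666/5 ≈ -733.20)
√(w + p) = √(-3666/5 - 50002) = √(-253676/5) = 2*I*√317095/5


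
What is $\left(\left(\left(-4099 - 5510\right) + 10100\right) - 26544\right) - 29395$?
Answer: $-55448$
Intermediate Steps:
$\left(\left(\left(-4099 - 5510\right) + 10100\right) - 26544\right) - 29395 = \left(\left(-9609 + 10100\right) - 26544\right) - 29395 = \left(491 - 26544\right) - 29395 = -26053 - 29395 = -55448$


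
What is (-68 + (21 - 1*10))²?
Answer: 3249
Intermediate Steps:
(-68 + (21 - 1*10))² = (-68 + (21 - 10))² = (-68 + 11)² = (-57)² = 3249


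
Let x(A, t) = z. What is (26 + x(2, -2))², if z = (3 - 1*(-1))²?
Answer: 1764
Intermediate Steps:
z = 16 (z = (3 + 1)² = 4² = 16)
x(A, t) = 16
(26 + x(2, -2))² = (26 + 16)² = 42² = 1764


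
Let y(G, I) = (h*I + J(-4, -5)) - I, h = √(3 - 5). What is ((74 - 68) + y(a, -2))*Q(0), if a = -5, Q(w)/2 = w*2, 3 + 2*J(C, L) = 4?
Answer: 0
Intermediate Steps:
J(C, L) = ½ (J(C, L) = -3/2 + (½)*4 = -3/2 + 2 = ½)
Q(w) = 4*w (Q(w) = 2*(w*2) = 2*(2*w) = 4*w)
h = I*√2 (h = √(-2) = I*√2 ≈ 1.4142*I)
y(G, I) = ½ - I + I*I*√2 (y(G, I) = ((I*√2)*I + ½) - I = (I*I*√2 + ½) - I = (½ + I*I*√2) - I = ½ - I + I*I*√2)
((74 - 68) + y(a, -2))*Q(0) = ((74 - 68) + (½ - 1*(-2) + I*(-2)*√2))*(4*0) = (6 + (½ + 2 - 2*I*√2))*0 = (6 + (5/2 - 2*I*√2))*0 = (17/2 - 2*I*√2)*0 = 0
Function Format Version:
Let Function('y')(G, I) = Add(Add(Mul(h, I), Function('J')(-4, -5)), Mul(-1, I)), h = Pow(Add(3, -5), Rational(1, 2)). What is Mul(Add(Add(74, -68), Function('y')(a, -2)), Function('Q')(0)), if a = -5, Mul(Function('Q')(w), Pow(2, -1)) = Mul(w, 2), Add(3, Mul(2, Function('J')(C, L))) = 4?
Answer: 0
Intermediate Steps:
Function('J')(C, L) = Rational(1, 2) (Function('J')(C, L) = Add(Rational(-3, 2), Mul(Rational(1, 2), 4)) = Add(Rational(-3, 2), 2) = Rational(1, 2))
Function('Q')(w) = Mul(4, w) (Function('Q')(w) = Mul(2, Mul(w, 2)) = Mul(2, Mul(2, w)) = Mul(4, w))
h = Mul(I, Pow(2, Rational(1, 2))) (h = Pow(-2, Rational(1, 2)) = Mul(I, Pow(2, Rational(1, 2))) ≈ Mul(1.4142, I))
Function('y')(G, I) = Add(Rational(1, 2), Mul(-1, I), Mul(I, I, Pow(2, Rational(1, 2)))) (Function('y')(G, I) = Add(Add(Mul(Mul(I, Pow(2, Rational(1, 2))), I), Rational(1, 2)), Mul(-1, I)) = Add(Add(Mul(I, I, Pow(2, Rational(1, 2))), Rational(1, 2)), Mul(-1, I)) = Add(Add(Rational(1, 2), Mul(I, I, Pow(2, Rational(1, 2)))), Mul(-1, I)) = Add(Rational(1, 2), Mul(-1, I), Mul(I, I, Pow(2, Rational(1, 2)))))
Mul(Add(Add(74, -68), Function('y')(a, -2)), Function('Q')(0)) = Mul(Add(Add(74, -68), Add(Rational(1, 2), Mul(-1, -2), Mul(I, -2, Pow(2, Rational(1, 2))))), Mul(4, 0)) = Mul(Add(6, Add(Rational(1, 2), 2, Mul(-2, I, Pow(2, Rational(1, 2))))), 0) = Mul(Add(6, Add(Rational(5, 2), Mul(-2, I, Pow(2, Rational(1, 2))))), 0) = Mul(Add(Rational(17, 2), Mul(-2, I, Pow(2, Rational(1, 2)))), 0) = 0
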